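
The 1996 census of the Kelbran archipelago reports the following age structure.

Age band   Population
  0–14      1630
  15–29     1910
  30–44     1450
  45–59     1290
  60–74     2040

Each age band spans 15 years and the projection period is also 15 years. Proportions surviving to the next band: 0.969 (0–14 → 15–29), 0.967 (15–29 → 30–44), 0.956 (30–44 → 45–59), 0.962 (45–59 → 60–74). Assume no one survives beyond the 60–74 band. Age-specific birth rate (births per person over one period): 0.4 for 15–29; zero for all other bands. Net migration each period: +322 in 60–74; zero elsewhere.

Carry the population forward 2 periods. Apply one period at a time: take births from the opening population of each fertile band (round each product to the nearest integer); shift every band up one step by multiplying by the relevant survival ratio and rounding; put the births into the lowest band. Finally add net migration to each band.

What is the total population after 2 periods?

6320

Period 1.
Births: 1910 * 0.4 = 764
15–29: 1630 * 0.969 = 1579
30–44: 1910 * 0.967 = 1847
45–59: 1450 * 0.956 = 1386
60–74: 1290 * 0.962 = 1241
Net migration: 60–74 + 322 → 1563
Population now: 0–14=764, 15–29=1579, 30–44=1847, 45–59=1386, 60–74=1563
Period 2.
Births: 1579 * 0.4 = 632
15–29: 764 * 0.969 = 740
30–44: 1579 * 0.967 = 1527
45–59: 1847 * 0.956 = 1766
60–74: 1386 * 0.962 = 1333
Net migration: 60–74 + 322 → 1655
Population now: 0–14=632, 15–29=740, 30–44=1527, 45–59=1766, 60–74=1655
Total after period 2: 632 + 740 + 1527 + 1766 + 1655 = 6320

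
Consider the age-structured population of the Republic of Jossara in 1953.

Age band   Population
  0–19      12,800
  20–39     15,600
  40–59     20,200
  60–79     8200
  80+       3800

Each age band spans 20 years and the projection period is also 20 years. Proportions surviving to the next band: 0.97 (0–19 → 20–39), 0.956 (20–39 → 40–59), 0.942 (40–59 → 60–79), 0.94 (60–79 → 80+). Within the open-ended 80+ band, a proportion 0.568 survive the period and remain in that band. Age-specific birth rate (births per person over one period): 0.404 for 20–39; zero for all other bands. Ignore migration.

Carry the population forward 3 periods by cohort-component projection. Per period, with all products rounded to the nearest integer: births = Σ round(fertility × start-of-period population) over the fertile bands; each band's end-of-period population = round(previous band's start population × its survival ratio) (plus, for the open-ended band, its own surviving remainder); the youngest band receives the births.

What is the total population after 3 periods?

50910

Period 1.
Births: 15600 × 0.404 = 6302
20–39: 12800 × 0.97 = 12416
40–59: 15600 × 0.956 = 14914
60–79: 20200 × 0.942 = 19028
80+: 8200 × 0.94 + 3800 × 0.568 = 7708 + 2158 = 9866
→ [6302, 12416, 14914, 19028, 9866]
Period 2.
Births: 12416 × 0.404 = 5016
20–39: 6302 × 0.97 = 6113
40–59: 12416 × 0.956 = 11870
60–79: 14914 × 0.942 = 14049
80+: 19028 × 0.94 + 9866 × 0.568 = 17886 + 5604 = 23490
→ [5016, 6113, 11870, 14049, 23490]
Period 3.
Births: 6113 × 0.404 = 2470
20–39: 5016 × 0.97 = 4866
40–59: 6113 × 0.956 = 5844
60–79: 11870 × 0.942 = 11182
80+: 14049 × 0.94 + 23490 × 0.568 = 13206 + 13342 = 26548
→ [2470, 4866, 5844, 11182, 26548]
Total after period 3: 2470 + 4866 + 5844 + 11182 + 26548 = 50910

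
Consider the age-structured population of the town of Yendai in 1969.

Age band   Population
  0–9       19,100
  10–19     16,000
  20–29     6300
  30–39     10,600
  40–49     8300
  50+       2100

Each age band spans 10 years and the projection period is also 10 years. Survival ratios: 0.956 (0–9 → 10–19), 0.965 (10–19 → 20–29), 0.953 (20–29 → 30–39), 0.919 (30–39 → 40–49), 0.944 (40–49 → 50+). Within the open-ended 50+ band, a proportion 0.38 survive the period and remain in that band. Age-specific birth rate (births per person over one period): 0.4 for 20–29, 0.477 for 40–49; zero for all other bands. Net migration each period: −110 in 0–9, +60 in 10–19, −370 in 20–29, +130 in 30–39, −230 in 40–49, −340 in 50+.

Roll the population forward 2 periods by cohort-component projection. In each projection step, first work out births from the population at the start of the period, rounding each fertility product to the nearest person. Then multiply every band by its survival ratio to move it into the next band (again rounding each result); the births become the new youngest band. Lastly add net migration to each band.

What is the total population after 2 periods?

65601

[period 1]
Births: 6300 × 0.4 = 2520  |  8300 × 0.477 = 3959 → total 6479
10–19: 19100 × 0.956 = 18260
20–29: 16000 × 0.965 = 15440
30–39: 6300 × 0.953 = 6004
40–49: 10600 × 0.919 = 9741
50+: 8300 × 0.944 + 2100 × 0.38 = 7835 + 798 = 8633
Net migration: 0–9 − 110 → 6369; 10–19 + 60 → 18320; 20–29 − 370 → 15070; 30–39 + 130 → 6134; 40–49 − 230 → 9511; 50+ − 340 → 8293
Giving 6369 / 18320 / 15070 / 6134 / 9511 / 8293.
[period 2]
Births: 15070 × 0.4 = 6028  |  9511 × 0.477 = 4537 → total 10565
10–19: 6369 × 0.956 = 6089
20–29: 18320 × 0.965 = 17679
30–39: 15070 × 0.953 = 14362
40–49: 6134 × 0.919 = 5637
50+: 9511 × 0.944 + 8293 × 0.38 = 8978 + 3151 = 12129
Net migration: 0–9 − 110 → 10455; 10–19 + 60 → 6149; 20–29 − 370 → 17309; 30–39 + 130 → 14492; 40–49 − 230 → 5407; 50+ − 340 → 11789
Giving 10455 / 6149 / 17309 / 14492 / 5407 / 11789.
Total after period 2: 10455 + 6149 + 17309 + 14492 + 5407 + 11789 = 65601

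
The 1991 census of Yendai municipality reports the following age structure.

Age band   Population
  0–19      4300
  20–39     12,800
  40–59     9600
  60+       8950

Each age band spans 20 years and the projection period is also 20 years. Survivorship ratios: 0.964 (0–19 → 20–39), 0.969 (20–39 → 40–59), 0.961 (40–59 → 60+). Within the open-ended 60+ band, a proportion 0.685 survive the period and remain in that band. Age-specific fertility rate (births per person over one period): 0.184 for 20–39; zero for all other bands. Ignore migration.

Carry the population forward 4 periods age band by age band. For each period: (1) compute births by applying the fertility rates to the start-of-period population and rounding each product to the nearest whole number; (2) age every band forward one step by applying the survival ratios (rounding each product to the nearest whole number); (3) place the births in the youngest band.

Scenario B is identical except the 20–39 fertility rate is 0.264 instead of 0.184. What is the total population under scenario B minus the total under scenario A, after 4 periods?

Call the bands 1 to 4, youngest first.
— Period 1 —
Births: 12800 × 0.184 = 2355
Band 2: 4300 × 0.964 = 4145
Band 3: 12800 × 0.969 = 12403
Band 4: 9600 × 0.961 + 8950 × 0.685 = 9226 + 6131 = 15357
End of period: [2355, 4145, 12403, 15357]
— Period 2 —
Births: 4145 × 0.184 = 763
Band 2: 2355 × 0.964 = 2270
Band 3: 4145 × 0.969 = 4017
Band 4: 12403 × 0.961 + 15357 × 0.685 = 11919 + 10520 = 22439
End of period: [763, 2270, 4017, 22439]
— Period 3 —
Births: 2270 × 0.184 = 418
Band 2: 763 × 0.964 = 736
Band 3: 2270 × 0.969 = 2200
Band 4: 4017 × 0.961 + 22439 × 0.685 = 3860 + 15371 = 19231
End of period: [418, 736, 2200, 19231]
— Period 4 —
Births: 736 × 0.184 = 135
Band 2: 418 × 0.964 = 403
Band 3: 736 × 0.969 = 713
Band 4: 2200 × 0.961 + 19231 × 0.685 = 2114 + 13173 = 15287
End of period: [135, 403, 713, 15287]
Scenario A total after 4 periods: 16538
Scenario B projection —
— Period 1 —
Births: 12800 × 0.264 = 3379
Band 2: 4300 × 0.964 = 4145
Band 3: 12800 × 0.969 = 12403
Band 4: 9600 × 0.961 + 8950 × 0.685 = 9226 + 6131 = 15357
End of period: [3379, 4145, 12403, 15357]
— Period 2 —
Births: 4145 × 0.264 = 1094
Band 2: 3379 × 0.964 = 3257
Band 3: 4145 × 0.969 = 4017
Band 4: 12403 × 0.961 + 15357 × 0.685 = 11919 + 10520 = 22439
End of period: [1094, 3257, 4017, 22439]
— Period 3 —
Births: 3257 × 0.264 = 860
Band 2: 1094 × 0.964 = 1055
Band 3: 3257 × 0.969 = 3156
Band 4: 4017 × 0.961 + 22439 × 0.685 = 3860 + 15371 = 19231
End of period: [860, 1055, 3156, 19231]
— Period 4 —
Births: 1055 × 0.264 = 279
Band 2: 860 × 0.964 = 829
Band 3: 1055 × 0.969 = 1022
Band 4: 3156 × 0.961 + 19231 × 0.685 = 3033 + 13173 = 16206
End of period: [279, 829, 1022, 16206]
Scenario B total after 4 periods: 18336
Difference B − A = 18336 − 16538 = 1798

1798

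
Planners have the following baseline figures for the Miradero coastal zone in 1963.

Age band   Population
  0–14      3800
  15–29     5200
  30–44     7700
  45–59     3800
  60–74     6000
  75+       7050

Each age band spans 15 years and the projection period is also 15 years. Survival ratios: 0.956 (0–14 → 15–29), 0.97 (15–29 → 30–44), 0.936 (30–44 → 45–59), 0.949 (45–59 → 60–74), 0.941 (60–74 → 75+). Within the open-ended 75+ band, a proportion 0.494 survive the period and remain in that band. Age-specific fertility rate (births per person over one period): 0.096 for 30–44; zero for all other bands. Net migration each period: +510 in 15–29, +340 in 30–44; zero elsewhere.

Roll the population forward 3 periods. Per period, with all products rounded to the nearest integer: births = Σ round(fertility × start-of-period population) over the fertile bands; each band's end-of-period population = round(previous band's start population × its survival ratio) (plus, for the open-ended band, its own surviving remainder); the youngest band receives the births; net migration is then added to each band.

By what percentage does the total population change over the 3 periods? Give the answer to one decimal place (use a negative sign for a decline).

Let band 1 be 0–14 through band 6 = 75+.
After projecting period 1:
Births: 7700 × 0.096 = 739
Band 2: 3800 × 0.956 = 3633
Band 3: 5200 × 0.97 = 5044
Band 4: 7700 × 0.936 = 7207
Band 5: 3800 × 0.949 = 3606
Band 6: 6000 × 0.941 + 7050 × 0.494 = 5646 + 3483 = 9129
Net migration: Band 2 + 510 → 4143; Band 3 + 340 → 5384
Population now: 0–14=739, 15–29=4143, 30–44=5384, 45–59=7207, 60–74=3606, 75+=9129
After projecting period 2:
Births: 5384 × 0.096 = 517
Band 2: 739 × 0.956 = 706
Band 3: 4143 × 0.97 = 4019
Band 4: 5384 × 0.936 = 5039
Band 5: 7207 × 0.949 = 6839
Band 6: 3606 × 0.941 + 9129 × 0.494 = 3393 + 4510 = 7903
Net migration: Band 2 + 510 → 1216; Band 3 + 340 → 4359
Population now: 0–14=517, 15–29=1216, 30–44=4359, 45–59=5039, 60–74=6839, 75+=7903
After projecting period 3:
Births: 4359 × 0.096 = 418
Band 2: 517 × 0.956 = 494
Band 3: 1216 × 0.97 = 1180
Band 4: 4359 × 0.936 = 4080
Band 5: 5039 × 0.949 = 4782
Band 6: 6839 × 0.941 + 7903 × 0.494 = 6435 + 3904 = 10339
Net migration: Band 2 + 510 → 1004; Band 3 + 340 → 1520
Population now: 0–14=418, 15–29=1004, 30–44=1520, 45–59=4080, 60–74=4782, 75+=10339
Total: 33550 → 22143; change = -11407; percentage change = -34.0%

-34.0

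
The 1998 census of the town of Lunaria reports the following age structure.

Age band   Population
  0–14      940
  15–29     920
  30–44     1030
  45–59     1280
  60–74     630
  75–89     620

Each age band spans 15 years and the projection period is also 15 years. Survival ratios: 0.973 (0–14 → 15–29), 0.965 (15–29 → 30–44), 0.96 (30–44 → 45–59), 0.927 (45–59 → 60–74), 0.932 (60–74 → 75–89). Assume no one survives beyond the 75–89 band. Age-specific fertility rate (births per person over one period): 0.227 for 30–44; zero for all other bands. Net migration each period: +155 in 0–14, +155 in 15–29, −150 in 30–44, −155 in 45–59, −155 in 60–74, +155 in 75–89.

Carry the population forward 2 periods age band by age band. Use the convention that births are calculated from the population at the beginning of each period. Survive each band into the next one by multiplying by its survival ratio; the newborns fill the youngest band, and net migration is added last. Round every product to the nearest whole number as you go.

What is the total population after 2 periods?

After projecting period 1:
Births: 1030 × 0.227 = 234
15–29: 940 × 0.973 = 915
30–44: 920 × 0.965 = 888
45–59: 1030 × 0.96 = 989
60–74: 1280 × 0.927 = 1187
75–89: 630 × 0.932 = 587
Net migration: 0–14 + 155 → 389; 15–29 + 155 → 1070; 30–44 − 150 → 738; 45–59 − 155 → 834; 60–74 − 155 → 1032; 75–89 + 155 → 742
Giving 389 / 1070 / 738 / 834 / 1032 / 742.
After projecting period 2:
Births: 738 × 0.227 = 168
15–29: 389 × 0.973 = 378
30–44: 1070 × 0.965 = 1033
45–59: 738 × 0.96 = 708
60–74: 834 × 0.927 = 773
75–89: 1032 × 0.932 = 962
Net migration: 0–14 + 155 → 323; 15–29 + 155 → 533; 30–44 − 150 → 883; 45–59 − 155 → 553; 60–74 − 155 → 618; 75–89 + 155 → 1117
Giving 323 / 533 / 883 / 553 / 618 / 1117.
Total after period 2: 323 + 533 + 883 + 553 + 618 + 1117 = 4027

4027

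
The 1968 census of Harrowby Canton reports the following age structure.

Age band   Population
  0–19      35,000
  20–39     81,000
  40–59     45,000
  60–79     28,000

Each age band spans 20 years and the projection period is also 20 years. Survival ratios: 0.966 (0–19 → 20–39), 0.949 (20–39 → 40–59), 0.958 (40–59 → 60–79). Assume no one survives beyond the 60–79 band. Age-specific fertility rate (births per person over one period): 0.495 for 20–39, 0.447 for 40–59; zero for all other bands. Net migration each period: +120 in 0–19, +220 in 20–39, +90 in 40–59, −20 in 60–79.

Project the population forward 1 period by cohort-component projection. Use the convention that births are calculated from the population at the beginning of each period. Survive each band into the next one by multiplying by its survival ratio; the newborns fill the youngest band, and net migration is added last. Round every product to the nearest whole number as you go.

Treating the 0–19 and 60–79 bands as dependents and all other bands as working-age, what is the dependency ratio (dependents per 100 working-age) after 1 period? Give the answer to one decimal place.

Numbering the groups 1..4 from youngest to oldest:
Period 1:
Births: 81000 × 0.495 = 40095  |  45000 × 0.447 = 20115 — total 60210
Group 2: 35000 × 0.966 = 33810
Group 3: 81000 × 0.949 = 76869
Group 4: 45000 × 0.958 = 43110
Net migration: Group 1 + 120 → 60330; Group 2 + 220 → 34030; Group 3 + 90 → 76959; Group 4 − 20 → 43090
Population now: 0–19=60330, 20–39=34030, 40–59=76959, 60–79=43090
Dependents (band 0–19 + band 60–79) = 60330 + 43090 = 103420; working-age = 110989; ratio = 103420/110989 × 100 = 93.2

93.2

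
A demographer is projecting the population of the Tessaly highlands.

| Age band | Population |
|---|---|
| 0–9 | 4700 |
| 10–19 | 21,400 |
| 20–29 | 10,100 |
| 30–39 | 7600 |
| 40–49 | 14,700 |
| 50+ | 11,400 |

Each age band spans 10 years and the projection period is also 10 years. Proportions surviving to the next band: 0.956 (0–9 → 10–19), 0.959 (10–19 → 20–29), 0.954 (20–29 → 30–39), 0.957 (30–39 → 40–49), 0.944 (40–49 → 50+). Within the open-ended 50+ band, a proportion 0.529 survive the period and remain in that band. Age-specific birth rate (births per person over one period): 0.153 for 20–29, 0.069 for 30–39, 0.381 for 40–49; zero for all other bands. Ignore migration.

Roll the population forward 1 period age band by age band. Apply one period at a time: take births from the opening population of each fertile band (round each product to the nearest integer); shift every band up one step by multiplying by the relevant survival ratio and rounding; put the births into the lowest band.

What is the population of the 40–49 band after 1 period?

Period 1:
Births: 10100 × 0.153 = 1545  |  7600 × 0.069 = 524  |  14700 × 0.381 = 5601 → 7670
10–19: 4700 × 0.956 = 4493
20–29: 21400 × 0.959 = 20523
30–39: 10100 × 0.954 = 9635
40–49: 7600 × 0.957 = 7273
50+: 14700 × 0.944 + 11400 × 0.529 = 13877 + 6031 = 19908
End of period: [7670, 4493, 20523, 9635, 7273, 19908]

7273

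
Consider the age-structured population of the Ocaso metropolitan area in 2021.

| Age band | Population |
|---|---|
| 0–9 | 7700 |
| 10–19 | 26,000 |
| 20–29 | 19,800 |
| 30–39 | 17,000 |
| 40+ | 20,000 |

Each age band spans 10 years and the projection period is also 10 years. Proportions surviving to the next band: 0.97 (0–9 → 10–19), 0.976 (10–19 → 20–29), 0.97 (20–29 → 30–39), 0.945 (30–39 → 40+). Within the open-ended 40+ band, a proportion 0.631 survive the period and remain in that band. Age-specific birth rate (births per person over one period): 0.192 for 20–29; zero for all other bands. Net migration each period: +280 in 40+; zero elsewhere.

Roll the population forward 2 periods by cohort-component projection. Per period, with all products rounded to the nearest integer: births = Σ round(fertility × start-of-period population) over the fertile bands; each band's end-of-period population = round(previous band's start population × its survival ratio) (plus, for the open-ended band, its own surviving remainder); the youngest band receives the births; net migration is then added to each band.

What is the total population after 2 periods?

77172

Call the bands 1 to 5, youngest first.
[period 1]
Births: 19800 * 0.192 = 3802
Band 2: 7700 * 0.97 = 7469
Band 3: 26000 * 0.976 = 25376
Band 4: 19800 * 0.97 = 19206
Band 5: 17000 * 0.945 + 20000 * 0.631 = 16065 + 12620 = 28685
Net migration: Band 5 + 280 → 28965
Giving 3802 / 7469 / 25376 / 19206 / 28965.
[period 2]
Births: 25376 * 0.192 = 4872
Band 2: 3802 * 0.97 = 3688
Band 3: 7469 * 0.976 = 7290
Band 4: 25376 * 0.97 = 24615
Band 5: 19206 * 0.945 + 28965 * 0.631 = 18150 + 18277 = 36427
Net migration: Band 5 + 280 → 36707
Giving 4872 / 3688 / 7290 / 24615 / 36707.
Total after period 2: 4872 + 3688 + 7290 + 24615 + 36707 = 77172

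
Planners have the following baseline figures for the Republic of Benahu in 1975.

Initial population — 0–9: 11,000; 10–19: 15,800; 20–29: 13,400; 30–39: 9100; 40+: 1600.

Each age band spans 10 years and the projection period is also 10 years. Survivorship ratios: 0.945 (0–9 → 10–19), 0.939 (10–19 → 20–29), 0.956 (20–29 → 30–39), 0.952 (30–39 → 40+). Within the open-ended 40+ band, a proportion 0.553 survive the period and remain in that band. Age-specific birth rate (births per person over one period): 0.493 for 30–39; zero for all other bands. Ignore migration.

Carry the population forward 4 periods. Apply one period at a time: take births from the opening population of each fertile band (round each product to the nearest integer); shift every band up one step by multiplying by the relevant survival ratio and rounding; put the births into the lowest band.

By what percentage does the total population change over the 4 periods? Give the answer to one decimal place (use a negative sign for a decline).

-16.9

— Period 1 —
Births: 9100 * 0.493 = 4486
10–19: 11000 * 0.945 = 10395
20–29: 15800 * 0.939 = 14836
30–39: 13400 * 0.956 = 12810
40+: 9100 * 0.952 + 1600 * 0.553 = 8663 + 885 = 9548
→ [4486, 10395, 14836, 12810, 9548]
— Period 2 —
Births: 12810 * 0.493 = 6315
10–19: 4486 * 0.945 = 4239
20–29: 10395 * 0.939 = 9761
30–39: 14836 * 0.956 = 14183
40+: 12810 * 0.952 + 9548 * 0.553 = 12195 + 5280 = 17475
→ [6315, 4239, 9761, 14183, 17475]
— Period 3 —
Births: 14183 * 0.493 = 6992
10–19: 6315 * 0.945 = 5968
20–29: 4239 * 0.939 = 3980
30–39: 9761 * 0.956 = 9332
40+: 14183 * 0.952 + 17475 * 0.553 = 13502 + 9664 = 23166
→ [6992, 5968, 3980, 9332, 23166]
— Period 4 —
Births: 9332 * 0.493 = 4601
10–19: 6992 * 0.945 = 6607
20–29: 5968 * 0.939 = 5604
30–39: 3980 * 0.956 = 3805
40+: 9332 * 0.952 + 23166 * 0.553 = 8884 + 12811 = 21695
→ [4601, 6607, 5604, 3805, 21695]
Total: 50900 → 42312; change = -8588; percentage change = -16.9%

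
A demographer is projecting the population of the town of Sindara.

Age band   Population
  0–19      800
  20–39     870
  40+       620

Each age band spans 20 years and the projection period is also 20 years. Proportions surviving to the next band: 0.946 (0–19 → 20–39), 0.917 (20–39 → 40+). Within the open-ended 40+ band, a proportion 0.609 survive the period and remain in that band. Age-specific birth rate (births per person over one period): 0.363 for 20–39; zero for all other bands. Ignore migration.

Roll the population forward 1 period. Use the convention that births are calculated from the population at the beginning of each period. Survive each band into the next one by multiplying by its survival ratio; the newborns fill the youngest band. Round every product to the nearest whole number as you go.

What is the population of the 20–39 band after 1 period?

757

Period 1.
Births: 870 * 0.363 = 316
20–39: 800 * 0.946 = 757
40+: 870 * 0.917 + 620 * 0.609 = 798 + 378 = 1176
→ [316, 757, 1176]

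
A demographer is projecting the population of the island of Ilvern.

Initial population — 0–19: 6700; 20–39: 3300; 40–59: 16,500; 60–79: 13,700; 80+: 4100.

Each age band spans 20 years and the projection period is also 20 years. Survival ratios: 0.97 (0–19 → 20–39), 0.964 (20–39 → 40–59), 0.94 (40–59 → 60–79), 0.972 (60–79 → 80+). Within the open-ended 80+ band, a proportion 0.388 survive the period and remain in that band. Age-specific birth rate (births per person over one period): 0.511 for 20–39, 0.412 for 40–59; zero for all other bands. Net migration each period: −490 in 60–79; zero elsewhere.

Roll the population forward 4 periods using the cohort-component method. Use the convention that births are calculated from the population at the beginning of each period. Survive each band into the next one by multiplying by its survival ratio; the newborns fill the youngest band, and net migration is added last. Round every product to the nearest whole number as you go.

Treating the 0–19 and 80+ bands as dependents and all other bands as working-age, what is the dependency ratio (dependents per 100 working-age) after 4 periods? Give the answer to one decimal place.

82.9

Call the groups 1 to 5, youngest first.
Period 1.
Births: 3300 * 0.511 = 1686  |  16500 * 0.412 = 6798 → total 8484
Group 2: 6700 * 0.97 = 6499
Group 3: 3300 * 0.964 = 3181
Group 4: 16500 * 0.94 = 15510
Group 5: 13700 * 0.972 + 4100 * 0.388 = 13316 + 1591 = 14907
Net migration: Group 4 − 490 → 15020
Population now: 0–19=8484, 20–39=6499, 40–59=3181, 60–79=15020, 80+=14907
Period 2.
Births: 6499 * 0.511 = 3321  |  3181 * 0.412 = 1311 → total 4632
Group 2: 8484 * 0.97 = 8229
Group 3: 6499 * 0.964 = 6265
Group 4: 3181 * 0.94 = 2990
Group 5: 15020 * 0.972 + 14907 * 0.388 = 14599 + 5784 = 20383
Net migration: Group 4 − 490 → 2500
Population now: 0–19=4632, 20–39=8229, 40–59=6265, 60–79=2500, 80+=20383
Period 3.
Births: 8229 * 0.511 = 4205  |  6265 * 0.412 = 2581 → total 6786
Group 2: 4632 * 0.97 = 4493
Group 3: 8229 * 0.964 = 7933
Group 4: 6265 * 0.94 = 5889
Group 5: 2500 * 0.972 + 20383 * 0.388 = 2430 + 7909 = 10339
Net migration: Group 4 − 490 → 5399
Population now: 0–19=6786, 20–39=4493, 40–59=7933, 60–79=5399, 80+=10339
Period 4.
Births: 4493 * 0.511 = 2296  |  7933 * 0.412 = 3268 → total 5564
Group 2: 6786 * 0.97 = 6582
Group 3: 4493 * 0.964 = 4331
Group 4: 7933 * 0.94 = 7457
Group 5: 5399 * 0.972 + 10339 * 0.388 = 5248 + 4012 = 9260
Net migration: Group 4 − 490 → 6967
Population now: 0–19=5564, 20–39=6582, 40–59=4331, 60–79=6967, 80+=9260
Dependents (band 0–19 + band 80+) = 5564 + 9260 = 14824; working-age = 17880; ratio = 14824/17880 × 100 = 82.9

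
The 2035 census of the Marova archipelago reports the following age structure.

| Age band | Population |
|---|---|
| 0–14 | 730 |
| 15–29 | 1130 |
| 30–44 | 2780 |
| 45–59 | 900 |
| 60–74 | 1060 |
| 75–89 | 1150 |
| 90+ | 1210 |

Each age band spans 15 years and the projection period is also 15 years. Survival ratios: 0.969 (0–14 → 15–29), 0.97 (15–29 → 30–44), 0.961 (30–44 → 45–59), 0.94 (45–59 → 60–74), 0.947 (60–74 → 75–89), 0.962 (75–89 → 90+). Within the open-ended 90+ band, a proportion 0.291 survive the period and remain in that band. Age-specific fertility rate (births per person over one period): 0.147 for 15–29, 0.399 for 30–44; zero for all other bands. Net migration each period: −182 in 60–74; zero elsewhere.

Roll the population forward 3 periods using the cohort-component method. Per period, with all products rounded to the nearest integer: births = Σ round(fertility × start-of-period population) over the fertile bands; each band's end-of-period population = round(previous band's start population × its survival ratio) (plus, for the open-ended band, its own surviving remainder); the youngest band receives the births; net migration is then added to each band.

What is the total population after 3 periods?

6861

Period 1:
Births: 1130 × 0.147 = 166, 2780 × 0.399 = 1109 — total 1275
15–29: 730 × 0.969 = 707
30–44: 1130 × 0.97 = 1096
45–59: 2780 × 0.961 = 2672
60–74: 900 × 0.94 = 846
75–89: 1060 × 0.947 = 1004
90+: 1150 × 0.962 + 1210 × 0.291 = 1106 + 352 = 1458
Net migration: 60–74 − 182 → 664
→ [1275, 707, 1096, 2672, 664, 1004, 1458]
Period 2:
Births: 707 × 0.147 = 104, 1096 × 0.399 = 437 — total 541
15–29: 1275 × 0.969 = 1235
30–44: 707 × 0.97 = 686
45–59: 1096 × 0.961 = 1053
60–74: 2672 × 0.94 = 2512
75–89: 664 × 0.947 = 629
90+: 1004 × 0.962 + 1458 × 0.291 = 966 + 424 = 1390
Net migration: 60–74 − 182 → 2330
→ [541, 1235, 686, 1053, 2330, 629, 1390]
Period 3:
Births: 1235 × 0.147 = 182, 686 × 0.399 = 274 — total 456
15–29: 541 × 0.969 = 524
30–44: 1235 × 0.97 = 1198
45–59: 686 × 0.961 = 659
60–74: 1053 × 0.94 = 990
75–89: 2330 × 0.947 = 2207
90+: 629 × 0.962 + 1390 × 0.291 = 605 + 404 = 1009
Net migration: 60–74 − 182 → 808
→ [456, 524, 1198, 659, 808, 2207, 1009]
Total after period 3: 456 + 524 + 1198 + 659 + 808 + 2207 + 1009 = 6861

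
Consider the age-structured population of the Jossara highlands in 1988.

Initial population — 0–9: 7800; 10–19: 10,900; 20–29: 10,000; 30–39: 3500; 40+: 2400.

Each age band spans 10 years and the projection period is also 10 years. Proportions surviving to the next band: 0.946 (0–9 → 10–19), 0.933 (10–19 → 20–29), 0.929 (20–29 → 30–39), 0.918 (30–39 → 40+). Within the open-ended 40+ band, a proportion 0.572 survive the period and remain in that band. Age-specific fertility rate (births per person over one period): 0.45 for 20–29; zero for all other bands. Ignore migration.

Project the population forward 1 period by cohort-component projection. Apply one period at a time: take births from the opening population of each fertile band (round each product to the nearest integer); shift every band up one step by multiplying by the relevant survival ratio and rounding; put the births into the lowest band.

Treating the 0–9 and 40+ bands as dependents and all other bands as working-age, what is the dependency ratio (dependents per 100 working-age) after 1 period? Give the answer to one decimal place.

33.9

Call the bands 1 to 5, youngest first.
Period 1.
Births: 10000 × 0.45 = 4500
Band 2: 7800 × 0.946 = 7379
Band 3: 10900 × 0.933 = 10170
Band 4: 10000 × 0.929 = 9290
Band 5: 3500 × 0.918 + 2400 × 0.572 = 3213 + 1373 = 4586
End of period: [4500, 7379, 10170, 9290, 4586]
Dependents (band 0–9 + band 40+) = 4500 + 4586 = 9086; working-age = 26839; ratio = 9086/26839 × 100 = 33.9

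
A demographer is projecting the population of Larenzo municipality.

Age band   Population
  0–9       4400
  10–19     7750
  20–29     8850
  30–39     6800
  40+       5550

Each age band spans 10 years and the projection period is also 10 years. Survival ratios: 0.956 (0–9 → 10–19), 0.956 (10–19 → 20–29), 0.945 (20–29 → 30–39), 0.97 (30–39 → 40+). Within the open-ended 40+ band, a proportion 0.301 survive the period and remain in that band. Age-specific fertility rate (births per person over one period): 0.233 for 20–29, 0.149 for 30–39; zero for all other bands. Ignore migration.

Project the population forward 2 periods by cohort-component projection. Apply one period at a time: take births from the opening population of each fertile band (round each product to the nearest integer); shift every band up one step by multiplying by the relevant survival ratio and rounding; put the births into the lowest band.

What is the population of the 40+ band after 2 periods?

10600

(Groups numbered youngest = 1 to oldest = 5.)
[period 1]
Births: 8850 * 0.233 = 2062  |  6800 * 0.149 = 1013 ⇒ total 3075
Group 2: 4400 * 0.956 = 4206
Group 3: 7750 * 0.956 = 7409
Group 4: 8850 * 0.945 = 8363
Group 5: 6800 * 0.97 + 5550 * 0.301 = 6596 + 1671 = 8267
Population now: 0–9=3075, 10–19=4206, 20–29=7409, 30–39=8363, 40+=8267
[period 2]
Births: 7409 * 0.233 = 1726  |  8363 * 0.149 = 1246 ⇒ total 2972
Group 2: 3075 * 0.956 = 2940
Group 3: 4206 * 0.956 = 4021
Group 4: 7409 * 0.945 = 7002
Group 5: 8363 * 0.97 + 8267 * 0.301 = 8112 + 2488 = 10600
Population now: 0–9=2972, 10–19=2940, 20–29=4021, 30–39=7002, 40+=10600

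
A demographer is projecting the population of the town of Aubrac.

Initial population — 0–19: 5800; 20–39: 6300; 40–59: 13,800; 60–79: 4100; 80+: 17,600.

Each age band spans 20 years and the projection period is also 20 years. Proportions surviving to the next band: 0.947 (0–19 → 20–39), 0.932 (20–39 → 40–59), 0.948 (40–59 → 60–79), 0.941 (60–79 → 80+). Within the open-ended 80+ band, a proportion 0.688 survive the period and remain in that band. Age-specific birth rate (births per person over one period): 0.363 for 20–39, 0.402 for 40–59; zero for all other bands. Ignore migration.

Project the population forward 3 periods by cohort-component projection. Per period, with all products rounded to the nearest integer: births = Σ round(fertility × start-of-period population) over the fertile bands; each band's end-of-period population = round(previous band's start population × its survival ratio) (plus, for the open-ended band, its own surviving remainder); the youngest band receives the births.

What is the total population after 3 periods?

After projecting period 1:
Births: 6300 × 0.363 = 2287, 13800 × 0.402 = 5548 ⇒ total 7835
20–39: 5800 × 0.947 = 5493
40–59: 6300 × 0.932 = 5872
60–79: 13800 × 0.948 = 13082
80+: 4100 × 0.941 + 17600 × 0.688 = 3858 + 12109 = 15967
→ [7835, 5493, 5872, 13082, 15967]
After projecting period 2:
Births: 5493 × 0.363 = 1994, 5872 × 0.402 = 2361 ⇒ total 4355
20–39: 7835 × 0.947 = 7420
40–59: 5493 × 0.932 = 5119
60–79: 5872 × 0.948 = 5567
80+: 13082 × 0.941 + 15967 × 0.688 = 12310 + 10985 = 23295
→ [4355, 7420, 5119, 5567, 23295]
After projecting period 3:
Births: 7420 × 0.363 = 2693, 5119 × 0.402 = 2058 ⇒ total 4751
20–39: 4355 × 0.947 = 4124
40–59: 7420 × 0.932 = 6915
60–79: 5119 × 0.948 = 4853
80+: 5567 × 0.941 + 23295 × 0.688 = 5239 + 16027 = 21266
→ [4751, 4124, 6915, 4853, 21266]
Total after period 3: 4751 + 4124 + 6915 + 4853 + 21266 = 41909

41909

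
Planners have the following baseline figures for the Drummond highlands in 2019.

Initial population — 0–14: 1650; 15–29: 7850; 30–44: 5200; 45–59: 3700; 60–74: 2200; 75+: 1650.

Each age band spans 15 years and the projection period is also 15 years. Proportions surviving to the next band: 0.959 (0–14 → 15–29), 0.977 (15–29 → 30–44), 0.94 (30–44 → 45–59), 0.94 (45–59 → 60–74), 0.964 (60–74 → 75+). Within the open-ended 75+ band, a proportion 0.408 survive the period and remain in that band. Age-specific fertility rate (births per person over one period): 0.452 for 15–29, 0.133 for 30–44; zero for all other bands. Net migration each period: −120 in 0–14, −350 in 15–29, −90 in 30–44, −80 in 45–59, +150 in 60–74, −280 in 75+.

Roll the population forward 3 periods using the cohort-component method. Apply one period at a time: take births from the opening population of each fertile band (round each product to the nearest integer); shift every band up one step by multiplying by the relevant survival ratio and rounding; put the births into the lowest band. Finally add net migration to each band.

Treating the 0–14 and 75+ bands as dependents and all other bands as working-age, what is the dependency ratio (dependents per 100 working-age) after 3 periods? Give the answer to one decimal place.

62.4

After projecting period 1:
Births: 7850 × 0.452 = 3548 ; 5200 × 0.133 = 692 → total 4240
15–29: 1650 × 0.959 = 1582
30–44: 7850 × 0.977 = 7669
45–59: 5200 × 0.94 = 4888
60–74: 3700 × 0.94 = 3478
75+: 2200 × 0.964 + 1650 × 0.408 = 2121 + 673 = 2794
Net migration: 0–14 − 120 → 4120; 15–29 − 350 → 1232; 30–44 − 90 → 7579; 45–59 − 80 → 4808; 60–74 + 150 → 3628; 75+ − 280 → 2514
End of period: [4120, 1232, 7579, 4808, 3628, 2514]
After projecting period 2:
Births: 1232 × 0.452 = 557 ; 7579 × 0.133 = 1008 → total 1565
15–29: 4120 × 0.959 = 3951
30–44: 1232 × 0.977 = 1204
45–59: 7579 × 0.94 = 7124
60–74: 4808 × 0.94 = 4520
75+: 3628 × 0.964 + 2514 × 0.408 = 3497 + 1026 = 4523
Net migration: 0–14 − 120 → 1445; 15–29 − 350 → 3601; 30–44 − 90 → 1114; 45–59 − 80 → 7044; 60–74 + 150 → 4670; 75+ − 280 → 4243
End of period: [1445, 3601, 1114, 7044, 4670, 4243]
After projecting period 3:
Births: 3601 × 0.452 = 1628 ; 1114 × 0.133 = 148 → total 1776
15–29: 1445 × 0.959 = 1386
30–44: 3601 × 0.977 = 3518
45–59: 1114 × 0.94 = 1047
60–74: 7044 × 0.94 = 6621
75+: 4670 × 0.964 + 4243 × 0.408 = 4502 + 1731 = 6233
Net migration: 0–14 − 120 → 1656; 15–29 − 350 → 1036; 30–44 − 90 → 3428; 45–59 − 80 → 967; 60–74 + 150 → 6771; 75+ − 280 → 5953
End of period: [1656, 1036, 3428, 967, 6771, 5953]
Dependents (band 0–14 + band 75+) = 1656 + 5953 = 7609; working-age = 12202; ratio = 7609/12202 × 100 = 62.4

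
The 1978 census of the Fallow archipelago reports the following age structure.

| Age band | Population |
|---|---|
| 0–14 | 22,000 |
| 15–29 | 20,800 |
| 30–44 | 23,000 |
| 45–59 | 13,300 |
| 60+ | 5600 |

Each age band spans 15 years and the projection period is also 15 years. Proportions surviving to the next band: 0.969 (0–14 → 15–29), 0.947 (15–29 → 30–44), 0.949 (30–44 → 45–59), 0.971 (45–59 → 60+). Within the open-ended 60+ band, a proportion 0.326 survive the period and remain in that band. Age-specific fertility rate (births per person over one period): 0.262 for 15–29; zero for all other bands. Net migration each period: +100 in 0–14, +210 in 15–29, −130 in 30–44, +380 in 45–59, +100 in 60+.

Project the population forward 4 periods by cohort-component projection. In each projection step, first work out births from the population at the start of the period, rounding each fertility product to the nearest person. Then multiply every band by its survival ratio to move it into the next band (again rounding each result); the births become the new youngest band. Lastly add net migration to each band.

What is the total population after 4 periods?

41935

— Period 1 —
Births: 20800 * 0.262 = 5450
15–29: 22000 * 0.969 = 21318
30–44: 20800 * 0.947 = 19698
45–59: 23000 * 0.949 = 21827
60+: 13300 * 0.971 + 5600 * 0.326 = 12914 + 1826 = 14740
Net migration: 0–14 + 100 → 5550; 15–29 + 210 → 21528; 30–44 − 130 → 19568; 45–59 + 380 → 22207; 60+ + 100 → 14840
→ [5550, 21528, 19568, 22207, 14840]
— Period 2 —
Births: 21528 * 0.262 = 5640
15–29: 5550 * 0.969 = 5378
30–44: 21528 * 0.947 = 20387
45–59: 19568 * 0.949 = 18570
60+: 22207 * 0.971 + 14840 * 0.326 = 21563 + 4838 = 26401
Net migration: 0–14 + 100 → 5740; 15–29 + 210 → 5588; 30–44 − 130 → 20257; 45–59 + 380 → 18950; 60+ + 100 → 26501
→ [5740, 5588, 20257, 18950, 26501]
— Period 3 —
Births: 5588 * 0.262 = 1464
15–29: 5740 * 0.969 = 5562
30–44: 5588 * 0.947 = 5292
45–59: 20257 * 0.949 = 19224
60+: 18950 * 0.971 + 26501 * 0.326 = 18400 + 8639 = 27039
Net migration: 0–14 + 100 → 1564; 15–29 + 210 → 5772; 30–44 − 130 → 5162; 45–59 + 380 → 19604; 60+ + 100 → 27139
→ [1564, 5772, 5162, 19604, 27139]
— Period 4 —
Births: 5772 * 0.262 = 1512
15–29: 1564 * 0.969 = 1516
30–44: 5772 * 0.947 = 5466
45–59: 5162 * 0.949 = 4899
60+: 19604 * 0.971 + 27139 * 0.326 = 19035 + 8847 = 27882
Net migration: 0–14 + 100 → 1612; 15–29 + 210 → 1726; 30–44 − 130 → 5336; 45–59 + 380 → 5279; 60+ + 100 → 27982
→ [1612, 1726, 5336, 5279, 27982]
Total after period 4: 1612 + 1726 + 5336 + 5279 + 27982 = 41935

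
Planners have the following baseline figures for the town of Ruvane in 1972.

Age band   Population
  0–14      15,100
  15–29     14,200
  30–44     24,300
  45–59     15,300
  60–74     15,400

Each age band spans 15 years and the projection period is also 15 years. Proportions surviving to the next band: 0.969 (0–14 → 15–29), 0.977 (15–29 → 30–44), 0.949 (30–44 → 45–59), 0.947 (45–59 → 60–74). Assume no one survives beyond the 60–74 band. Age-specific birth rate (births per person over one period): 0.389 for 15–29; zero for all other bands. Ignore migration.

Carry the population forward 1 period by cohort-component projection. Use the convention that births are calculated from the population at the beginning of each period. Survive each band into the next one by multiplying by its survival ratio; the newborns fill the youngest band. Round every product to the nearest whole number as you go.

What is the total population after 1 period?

Numbering the bands 1..5 from youngest to oldest:
— Period 1 —
Births: 14200 × 0.389 = 5524
Band 2: 15100 × 0.969 = 14632
Band 3: 14200 × 0.977 = 13873
Band 4: 24300 × 0.949 = 23061
Band 5: 15300 × 0.947 = 14489
Population now: 0–14=5524, 15–29=14632, 30–44=13873, 45–59=23061, 60–74=14489
Total after period 1: 5524 + 14632 + 13873 + 23061 + 14489 = 71579

71579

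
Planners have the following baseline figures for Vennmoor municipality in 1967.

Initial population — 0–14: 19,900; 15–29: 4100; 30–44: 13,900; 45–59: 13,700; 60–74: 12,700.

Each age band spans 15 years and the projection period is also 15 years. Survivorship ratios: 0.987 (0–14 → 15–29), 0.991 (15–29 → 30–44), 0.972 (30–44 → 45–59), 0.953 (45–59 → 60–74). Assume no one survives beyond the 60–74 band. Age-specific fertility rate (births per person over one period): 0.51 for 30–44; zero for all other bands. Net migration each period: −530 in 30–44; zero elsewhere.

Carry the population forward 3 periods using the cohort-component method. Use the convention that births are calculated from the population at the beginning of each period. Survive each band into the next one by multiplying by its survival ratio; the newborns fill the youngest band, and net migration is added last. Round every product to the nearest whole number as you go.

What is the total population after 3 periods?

— Period 1 —
Births: 13900 * 0.51 = 7089
15–29: 19900 * 0.987 = 19641
30–44: 4100 * 0.991 = 4063
45–59: 13900 * 0.972 = 13511
60–74: 13700 * 0.953 = 13056
Net migration: 30–44 − 530 → 3533
End of period: [7089, 19641, 3533, 13511, 13056]
— Period 2 —
Births: 3533 * 0.51 = 1802
15–29: 7089 * 0.987 = 6997
30–44: 19641 * 0.991 = 19464
45–59: 3533 * 0.972 = 3434
60–74: 13511 * 0.953 = 12876
Net migration: 30–44 − 530 → 18934
End of period: [1802, 6997, 18934, 3434, 12876]
— Period 3 —
Births: 18934 * 0.51 = 9656
15–29: 1802 * 0.987 = 1779
30–44: 6997 * 0.991 = 6934
45–59: 18934 * 0.972 = 18404
60–74: 3434 * 0.953 = 3273
Net migration: 30–44 − 530 → 6404
End of period: [9656, 1779, 6404, 18404, 3273]
Total after period 3: 9656 + 1779 + 6404 + 18404 + 3273 = 39516

39516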